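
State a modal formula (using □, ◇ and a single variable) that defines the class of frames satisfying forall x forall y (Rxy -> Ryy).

□(□r → r)

This is shift-reflexivity; the standard corresponding axiom is T□: □(□r → r).
Suppose □(□r→r) is valid. Take Rxy and set V(r)={w : Ryw}. Then at y, □r holds; since □(□r→r) at x, □r→r at y, so r at y, i.e. Ryy.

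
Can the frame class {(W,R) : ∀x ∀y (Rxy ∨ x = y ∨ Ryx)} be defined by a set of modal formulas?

Not definable by any modal formula

Any modally definable frame class is closed under disjoint unions.
Take 2 disjoint single-world reflexive frames: each is trivially connected, but their disjoint union has 2 worlds with no edge between distinct components, so it is not connected.
So no modal formula (or set of formulas) defines exactly the connected frames.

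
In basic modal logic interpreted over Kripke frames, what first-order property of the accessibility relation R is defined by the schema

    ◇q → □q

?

Partial functionality

Suppose ◇q→□q is valid. Take Rxy, Rxz and set V(q)={y}. Then ◇q at x, so □q at x, so q at z, i.e. z=y.
Conversely, any frame satisfying ∀x ∀y ∀z (Rxy ∧ Rxz → y = z) validates the schema.
So the correspondent is partial functionality.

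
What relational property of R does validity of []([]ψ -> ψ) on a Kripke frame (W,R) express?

Shift-reflexivity

Suppose □(□ψ→ψ) is valid. Take Rxy and set V(ψ)={w : Ryw}. Then at y, □ψ holds; since □(□ψ→ψ) at x, □ψ→ψ at y, so ψ at y, i.e. Ryy.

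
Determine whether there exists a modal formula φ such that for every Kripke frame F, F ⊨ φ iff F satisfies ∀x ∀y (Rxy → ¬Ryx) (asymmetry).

No — not modally definable

Modal frame validity is preserved under surjective bounded morphisms.
The 5-cycle (worlds w0,w1,w2,w3,w4 with w0→w1→w2→w3→w4→w0) is asymmetric. Mapping every world to a single reflexive point • is a surjective bounded morphism, and the reflexive point is not asymmetric (R•• but asymmetry requires ¬R••).
So the class is not modally definable.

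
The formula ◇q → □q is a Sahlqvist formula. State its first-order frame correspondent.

partial functionality: ∀x ∀y ∀z (Rxy ∧ Rxz → y = z)

Suppose ◇q→□q is valid. Take Rxy, Rxz and set V(q)={y}. Then ◇q at x, so □q at x, so q at z, i.e. z=y.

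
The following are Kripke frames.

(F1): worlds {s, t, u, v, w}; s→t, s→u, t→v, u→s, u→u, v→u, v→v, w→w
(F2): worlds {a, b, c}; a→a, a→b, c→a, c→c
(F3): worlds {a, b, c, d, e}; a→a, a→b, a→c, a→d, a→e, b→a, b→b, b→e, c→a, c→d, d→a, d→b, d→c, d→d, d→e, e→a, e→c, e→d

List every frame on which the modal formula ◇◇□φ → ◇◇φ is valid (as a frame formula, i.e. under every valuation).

This is the axiom for a generalized confluence (Geach) condition; its first-order frame correspondent is ∀x ∀y (xR²y → ∃w (yRw ∧ xR²w)).
(F1): fails — uR²t but no w* with tRw* and uR²w*.
(F2): fails — aR²b but no w with bRw and aR²w.
(F3): condition met.
Valid on: (F3).

(F3)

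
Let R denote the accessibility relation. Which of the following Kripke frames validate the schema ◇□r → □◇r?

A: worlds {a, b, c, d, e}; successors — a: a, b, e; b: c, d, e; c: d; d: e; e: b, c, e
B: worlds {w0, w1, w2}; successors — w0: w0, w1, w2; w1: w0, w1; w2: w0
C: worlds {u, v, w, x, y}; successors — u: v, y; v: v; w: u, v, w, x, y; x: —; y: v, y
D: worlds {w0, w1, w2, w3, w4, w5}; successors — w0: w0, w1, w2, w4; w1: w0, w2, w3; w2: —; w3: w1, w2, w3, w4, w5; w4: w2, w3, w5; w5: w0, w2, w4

B

Frame correspondent (Sahlqvist): ∀x ∀y ∀z (Rxy ∧ Rxz → ∃w (Ryw ∧ Rzw)) — i.e. convergence.
A: fails — Rbc and Rbe but c and e have no common successor.
B: satisfies the condition.
C: fails — Rww and Rwx but w and x have no common successor.
D: fails — Rw0w4 and Rw0w2 but w4 and w2 have no common successor.
Valid on: B.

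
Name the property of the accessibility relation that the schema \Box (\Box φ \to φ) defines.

This schema is the T□ axiom.
It corresponds to shift-reflexivity: \forall x \forall y (Rxy \to Ryy).

shift-reflexivity: \forall x \forall y (Rxy \to Ryy)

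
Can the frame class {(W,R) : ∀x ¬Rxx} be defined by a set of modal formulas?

No — not modally definable

If a class were modally definable it would be closed under surjective bounded morphisms (Goldblatt–Thomason).
The 5-cycle (worlds w0,w1,w2,w3,w4 with w0→w1→w2→w3→w4→w0) is irreflexive, and the map sending every world to a single reflexive point • is a surjective bounded morphism (forth: every edge maps to (•,•); back: every world has a successor). So any modal formula valid on the 5-cycle is also valid on the reflexive point, which is not irreflexive.
So no modal formula (or set of formulas) defines exactly the irreflexive frames.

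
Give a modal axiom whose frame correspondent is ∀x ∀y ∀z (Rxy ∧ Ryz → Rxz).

The condition is transitivity. The 4 schema □r → □□r defines it.
Suppose □r→□□r is valid. Take Rxy, Ryz and set V(r)={w : Rxw}. Then □r at x, so □□r at x, so □r at y, so r at z, i.e. Rxz.

□r → □□r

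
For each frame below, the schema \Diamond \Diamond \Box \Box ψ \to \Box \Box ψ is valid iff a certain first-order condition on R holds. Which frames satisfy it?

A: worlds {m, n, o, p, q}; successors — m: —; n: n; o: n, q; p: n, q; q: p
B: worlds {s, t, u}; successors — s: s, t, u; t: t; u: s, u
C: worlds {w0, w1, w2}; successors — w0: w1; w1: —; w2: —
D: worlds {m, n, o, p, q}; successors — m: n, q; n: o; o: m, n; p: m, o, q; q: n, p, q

C

The schema corresponds to a generalized confluence (Geach) condition: \forall x \forall y \forall z ((x R^2 y \wedge x R^2 z) \to \exists w (y R^2 w \wedge z = w)).
A: fails — oR²n, oR²p but no w with nR²w and p=w.
B: fails — sR²t, sR²s but no w with tR²w and s=w.
C: ✓.
D: fails — mR²n, mR²o but no w with nR²w and o=w.
Valid on: C.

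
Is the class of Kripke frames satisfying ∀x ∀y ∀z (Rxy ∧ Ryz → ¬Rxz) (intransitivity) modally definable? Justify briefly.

No

If a class were modally definable it would be closed under surjective bounded morphisms (Goldblatt–Thomason).
The 7-cycle (worlds 0,1,2,3,4,5,6 with 0→1→2→3→4→5→6→0) is intransitive. Mapping every world to a single reflexive point • is a surjective bounded morphism; the reflexive point is not intransitive (R••∧R•• but R••).
Hence intransitivity is not modally definable.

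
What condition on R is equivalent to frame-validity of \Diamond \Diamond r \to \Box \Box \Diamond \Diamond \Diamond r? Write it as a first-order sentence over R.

This is a Sahlqvist (Geach-type) schema ◇^2□^0r → □^2◇^3r.
First-order correspondent: \forall x \forall y \forall z ((x R^2 y \wedge x R^2 z) \to \exists w (y = w \wedge z R^3 w)).

\forall x \forall y \forall z ((x R^2 y \wedge x R^2 z) \to \exists w (y = w \wedge z R^3 w))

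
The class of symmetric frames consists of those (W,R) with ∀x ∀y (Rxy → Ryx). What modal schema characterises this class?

ψ → □◇ψ

A defining formula is ψ → □◇ψ (the B axiom).
Suppose ψ→□◇ψ is valid. Take Rxy and set V(ψ)={x}. Then ψ at x, so □◇ψ at x, so ◇ψ at y, so some z with Ryz has ψ; z=x, i.e. Ryx.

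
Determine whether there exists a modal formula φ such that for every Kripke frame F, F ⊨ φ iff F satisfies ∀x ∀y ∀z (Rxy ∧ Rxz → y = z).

Definable; ◇q → □q defines it

This is a Sahlqvist condition; the CD axiom ◇q → □q defines it.
Suppose ◇q→□q is valid. Take Rxy, Rxz and set V(q)={y}. Then ◇q at x, so □q at x, so q at z, i.e. z=y.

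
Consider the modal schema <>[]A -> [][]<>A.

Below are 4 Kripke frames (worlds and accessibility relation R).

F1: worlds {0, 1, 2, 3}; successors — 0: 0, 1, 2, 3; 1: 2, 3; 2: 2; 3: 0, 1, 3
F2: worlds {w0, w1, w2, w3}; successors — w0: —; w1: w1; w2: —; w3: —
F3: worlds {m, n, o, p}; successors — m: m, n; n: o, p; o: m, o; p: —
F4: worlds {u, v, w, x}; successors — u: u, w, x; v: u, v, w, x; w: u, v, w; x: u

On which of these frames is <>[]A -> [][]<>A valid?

This is the axiom for a generalized confluence (Geach) condition; its first-order frame correspondent is forall x forall y forall z ((xRy & x R^2 z) -> exists w (yRw & zRw)).
F1: fails — 0R2, 0R²3 but no w with 2Rw and 3Rw.
F2: ✓.
F3: fails — mRm, mR²n but no w with mRw and nRw.
F4: ✓.
Valid on: F2, F4.

F2, F4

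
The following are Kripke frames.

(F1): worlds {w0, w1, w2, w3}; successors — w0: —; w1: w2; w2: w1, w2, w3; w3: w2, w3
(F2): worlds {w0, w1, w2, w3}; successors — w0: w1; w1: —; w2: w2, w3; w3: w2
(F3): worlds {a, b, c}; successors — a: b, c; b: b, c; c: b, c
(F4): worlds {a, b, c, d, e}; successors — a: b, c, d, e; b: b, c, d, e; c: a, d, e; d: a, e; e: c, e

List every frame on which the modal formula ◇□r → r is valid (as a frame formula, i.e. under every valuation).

Frame correspondent (Sahlqvist): ∀x ∀y (Rxy → Ryx) — i.e. symmetry.
(F1): condition met.
(F2): fails — Rw0w1 but not Rw1w0.
(F3): fails — Rab but not Rba.
(F4): fails — Rbc but not Rcb.

(F1)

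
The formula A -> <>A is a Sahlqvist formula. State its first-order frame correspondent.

Reflexivity

This is frame-equivalent to □A → A (substitute ¬A for A and contrapose).
Suppose □A→A is valid. At any x set V(A)={w : Rxw}. Then □A holds at x, so A holds at x, i.e. Rxx.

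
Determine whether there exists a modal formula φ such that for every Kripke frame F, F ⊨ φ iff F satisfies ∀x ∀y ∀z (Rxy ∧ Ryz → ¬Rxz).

Modal frame validity is preserved under surjective bounded morphisms.
The 7-cycle (worlds 0,1,2,3,4,5,6 with 0→1→2→3→4→5→6→0) is intransitive. Mapping every world to a single reflexive point • is a surjective bounded morphism; the reflexive point is not intransitive (R••∧R•• but R••).
So the class is not modally definable.

No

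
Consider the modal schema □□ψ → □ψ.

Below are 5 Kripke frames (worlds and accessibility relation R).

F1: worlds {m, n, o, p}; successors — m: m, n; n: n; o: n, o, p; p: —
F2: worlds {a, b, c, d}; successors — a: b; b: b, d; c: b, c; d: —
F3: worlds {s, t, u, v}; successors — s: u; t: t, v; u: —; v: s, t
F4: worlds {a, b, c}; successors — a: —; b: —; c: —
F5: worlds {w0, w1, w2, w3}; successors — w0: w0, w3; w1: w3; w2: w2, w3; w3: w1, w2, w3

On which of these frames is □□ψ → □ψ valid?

Frame correspondent (Sahlqvist): ∀x ∀y (Rxy → ∃z (Rxz ∧ Rzy)) — i.e. density.
F1: holds.
F2: holds.
F3: fails — Rvs but no z with Rvz and Rzs.
F4: holds.
F5: holds.
Valid on: F1, F2, F4, F5.

F1, F2, F4, F5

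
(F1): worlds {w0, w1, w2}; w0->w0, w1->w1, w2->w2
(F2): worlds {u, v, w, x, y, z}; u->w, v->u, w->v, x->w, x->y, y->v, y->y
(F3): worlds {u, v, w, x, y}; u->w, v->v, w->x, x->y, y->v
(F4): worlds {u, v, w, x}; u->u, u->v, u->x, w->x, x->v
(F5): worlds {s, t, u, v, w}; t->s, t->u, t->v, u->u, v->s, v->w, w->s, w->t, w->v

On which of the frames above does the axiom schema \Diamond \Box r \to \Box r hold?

The schema corresponds to the Euclidean property: \forall x \forall y \forall z (Rxy \wedge Rxz \to Ryz).
(F1): ✓.
(F2): fails — Ruw and Ruw but not Rww.
(F3): fails — Ruw and Ruw but not Rww.
(F4): fails — Ruv and Ruv but not Rvv.
(F5): fails — Rtv and Rtv but not Rvv.
Valid on: (F1).

(F1)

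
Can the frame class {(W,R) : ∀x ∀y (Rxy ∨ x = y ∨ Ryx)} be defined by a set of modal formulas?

No — not modally definable

Modal frame validity is preserved under disjoint unions.
Take 4 disjoint single-world reflexive frames: each is trivially connected, but their disjoint union has 4 worlds with no edge between distinct components, so it is not connected.
So no modal formula (or set of formulas) defines exactly the connected frames.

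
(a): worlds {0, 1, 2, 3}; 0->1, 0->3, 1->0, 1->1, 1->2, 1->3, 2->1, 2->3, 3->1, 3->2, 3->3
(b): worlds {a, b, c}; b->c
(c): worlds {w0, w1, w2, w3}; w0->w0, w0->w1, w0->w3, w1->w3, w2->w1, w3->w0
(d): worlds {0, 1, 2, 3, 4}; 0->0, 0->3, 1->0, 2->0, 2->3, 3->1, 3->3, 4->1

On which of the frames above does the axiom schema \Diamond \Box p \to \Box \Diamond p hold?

(a)

The schema corresponds to convergence: \forall x \forall y \forall z (Rxy \wedge Rxz \to \exists w (Ryw \wedge Rzw)).
(a): condition met.
(b): fails — Rbc and Rbc but c and c have no common successor.
(c): fails — Rw0w1 and Rw0w3 but w1 and w3 have no common successor.
(d): fails — R31 and R33 but 1 and 3 have no common successor.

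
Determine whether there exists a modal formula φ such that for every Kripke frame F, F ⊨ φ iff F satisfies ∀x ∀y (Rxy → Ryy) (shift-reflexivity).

Yes, by □(□r → r)

This is a Sahlqvist condition; the T□ axiom □(□r → r) defines it.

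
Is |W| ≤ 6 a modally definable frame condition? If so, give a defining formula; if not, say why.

Not modally definable

Any modally definable frame class is closed under disjoint unions.
Any modal formula valid on each of 7 disjoint one-world frames is valid on their disjoint union (validity is preserved under disjoint unions). Each one-world frame has |W|=1≤6, but the union has |W|=7.
So the class is not modally definable.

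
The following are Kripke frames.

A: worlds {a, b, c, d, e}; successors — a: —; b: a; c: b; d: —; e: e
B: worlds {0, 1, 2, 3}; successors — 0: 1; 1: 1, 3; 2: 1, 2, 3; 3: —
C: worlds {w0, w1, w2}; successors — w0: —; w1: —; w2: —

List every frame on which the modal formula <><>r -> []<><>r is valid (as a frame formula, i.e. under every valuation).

Frame correspondent (Sahlqvist): forall x forall y forall z ((x R^2 y & xRz) -> exists w (y = w & z R^2 w)) — i.e. a generalized confluence (Geach) condition.
A: fails — cR²a, cRb but no w with a=w and bR²w.
B: fails — 1R²1, 1R3 but no w with 1=w and 3R²w.
C: ✓.

C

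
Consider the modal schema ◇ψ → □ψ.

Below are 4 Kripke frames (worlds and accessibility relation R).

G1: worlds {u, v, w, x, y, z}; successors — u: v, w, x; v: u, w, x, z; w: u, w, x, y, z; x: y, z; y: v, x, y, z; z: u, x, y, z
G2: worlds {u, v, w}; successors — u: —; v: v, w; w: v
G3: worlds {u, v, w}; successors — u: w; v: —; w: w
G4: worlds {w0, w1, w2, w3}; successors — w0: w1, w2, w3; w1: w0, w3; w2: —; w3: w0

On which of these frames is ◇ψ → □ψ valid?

The schema corresponds to partial functionality: ∀x ∀y ∀z (Rxy ∧ Rxz → y = z).
G1: fails — u sees both v and w.
G2: fails — v sees both v and w.
G3: holds.
G4: fails — w0 sees both w1 and w2.
Valid on: G3.

G3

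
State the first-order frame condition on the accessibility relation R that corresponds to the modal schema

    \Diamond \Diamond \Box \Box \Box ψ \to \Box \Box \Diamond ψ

\forall x \forall y \forall z ((x R^2 y \wedge x R^2 z) \to \exists w (y R^3 w \wedge zRw))

This is a Sahlqvist (Geach-type) schema ◇^2□^3ψ → □^2◇^1ψ.
First-order correspondent: \forall x \forall y \forall z ((x R^2 y \wedge x R^2 z) \to \exists w (y R^3 w \wedge zRw)).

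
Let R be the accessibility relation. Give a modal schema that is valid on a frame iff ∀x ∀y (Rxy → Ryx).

r → □◇r

This is symmetry; the standard corresponding axiom is B: r → □◇r.
Suppose r→□◇r is valid. Take Rxy and set V(r)={x}. Then r at x, so □◇r at x, so ◇r at y, so some z with Ryz has r; z=x, i.e. Ryx.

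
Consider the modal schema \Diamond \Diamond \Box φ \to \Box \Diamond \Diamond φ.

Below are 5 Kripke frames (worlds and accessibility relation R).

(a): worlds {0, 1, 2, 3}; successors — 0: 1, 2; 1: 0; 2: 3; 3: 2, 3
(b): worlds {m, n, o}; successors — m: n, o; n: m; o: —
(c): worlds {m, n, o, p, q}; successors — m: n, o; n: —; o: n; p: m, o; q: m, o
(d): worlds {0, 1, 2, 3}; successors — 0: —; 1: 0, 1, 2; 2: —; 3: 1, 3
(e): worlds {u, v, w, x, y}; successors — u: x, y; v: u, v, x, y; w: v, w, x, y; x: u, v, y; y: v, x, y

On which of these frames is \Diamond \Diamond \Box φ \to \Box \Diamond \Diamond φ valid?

(a), (e)

This is the axiom for a generalized confluence (Geach) condition; its first-order frame correspondent is \forall x \forall y \forall z ((x R^2 y \wedge xRz) \to \exists w (yRw \wedge z R^2 w)).
(a): ✓.
(b): fails — mR²m, mRo but no w with mRw and oR²w.
(c): fails — mR²n, mRn but no w with nRw and nR²w.
(d): fails — 1R²0, 1R0 but no w with 0Rw and 0R²w.
(e): ✓.
Valid on: (a), (e).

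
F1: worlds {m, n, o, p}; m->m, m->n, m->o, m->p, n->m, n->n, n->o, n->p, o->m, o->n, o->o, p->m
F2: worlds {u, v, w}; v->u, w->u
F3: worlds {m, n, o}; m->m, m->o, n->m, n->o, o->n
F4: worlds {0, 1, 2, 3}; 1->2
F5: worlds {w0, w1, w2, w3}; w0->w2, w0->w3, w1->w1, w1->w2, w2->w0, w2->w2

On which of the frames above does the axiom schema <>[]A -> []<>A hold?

This is the axiom for convergence; its first-order frame correspondent is forall x forall y forall z (Rxy & Rxz -> exists w (Ryw & Rzw)).
F1: holds.
F2: fails — Rvu and Rvu but u and u have no common successor.
F3: fails — Rmo and Rmm but o and m have no common successor.
F4: fails — R12 and R12 but 2 and 2 have no common successor.
F5: fails — Rw0w2 and Rw0w3 but w2 and w3 have no common successor.
Valid on: F1.

F1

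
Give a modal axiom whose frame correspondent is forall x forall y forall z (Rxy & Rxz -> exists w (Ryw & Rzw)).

◇□ψ → □◇ψ

A defining formula is ◇□ψ → □◇ψ (the .2 axiom).
Suppose ◇□ψ→□◇ψ is valid. Take Rxy, Rxz and set V(ψ)={w : Ryw}. Then □ψ at y so ◇□ψ at x, so □◇ψ at x, so ◇ψ at z, giving w with Rzw and Ryw.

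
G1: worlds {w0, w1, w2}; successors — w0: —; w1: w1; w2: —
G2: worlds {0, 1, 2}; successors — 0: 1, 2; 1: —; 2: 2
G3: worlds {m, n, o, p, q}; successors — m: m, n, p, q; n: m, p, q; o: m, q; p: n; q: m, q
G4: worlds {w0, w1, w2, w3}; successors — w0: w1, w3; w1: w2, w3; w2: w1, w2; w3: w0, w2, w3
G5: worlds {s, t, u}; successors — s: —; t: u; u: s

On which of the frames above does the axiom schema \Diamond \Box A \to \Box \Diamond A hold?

G1, G4

Frame correspondent (Sahlqvist): \forall x \forall y \forall z (Rxy \wedge Rxz \to \exists w (Ryw \wedge Rzw)) — i.e. convergence.
G1: satisfies the condition.
G2: fails — R01 and R01 but 1 and 1 have no common successor.
G3: fails — Rmq and Rmp but q and p have no common successor.
G4: satisfies the condition.
G5: fails — Rus and Rus but s and s have no common successor.
Valid on: G1, G4.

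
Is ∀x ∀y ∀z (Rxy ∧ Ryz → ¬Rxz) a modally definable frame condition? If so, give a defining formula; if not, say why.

Modal frame validity is preserved under surjective bounded morphisms.
The 7-cycle (worlds w0,w1,w2,w3,w4,w5,w6 with w0→w1→w2→w3→w4→w5→w6→w0) is intransitive. Mapping every world to a single reflexive point • is a surjective bounded morphism; the reflexive point is not intransitive (R••∧R•• but R••).
So the class is not modally definable.

Not modally definable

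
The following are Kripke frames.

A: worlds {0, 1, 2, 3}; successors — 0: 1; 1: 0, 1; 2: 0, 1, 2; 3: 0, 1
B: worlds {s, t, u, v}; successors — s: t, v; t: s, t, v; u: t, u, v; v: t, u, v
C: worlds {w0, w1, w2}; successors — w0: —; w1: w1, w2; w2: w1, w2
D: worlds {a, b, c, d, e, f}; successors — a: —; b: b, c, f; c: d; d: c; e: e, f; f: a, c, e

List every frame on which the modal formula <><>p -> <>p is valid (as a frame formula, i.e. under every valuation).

Frame correspondent (Sahlqvist): forall x forall y forall z (Rxy & Ryz -> Rxz) — i.e. transitivity.
A: fails — R01 and R10 but not R00.
B: fails — Rtv and Rvu but not Rtu.
C: condition met.
D: fails — Rbc and Rcd but not Rbd.
Valid on: C.

C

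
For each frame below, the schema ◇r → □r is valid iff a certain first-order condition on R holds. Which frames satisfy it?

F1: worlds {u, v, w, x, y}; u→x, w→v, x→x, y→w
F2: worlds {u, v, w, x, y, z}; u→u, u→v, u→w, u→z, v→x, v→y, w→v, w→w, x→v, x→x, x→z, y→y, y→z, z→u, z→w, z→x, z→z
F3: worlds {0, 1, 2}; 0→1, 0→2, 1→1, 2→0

The schema corresponds to partial functionality: ∀x ∀y ∀z (Rxy ∧ Rxz → y = z).
F1: holds.
F2: fails — u sees both u and v.
F3: fails — 0 sees both 1 and 2.

F1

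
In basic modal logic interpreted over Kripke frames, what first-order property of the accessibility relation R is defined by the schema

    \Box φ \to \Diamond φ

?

seriality

Suppose □φ→◇φ is valid. At any x set V(φ)=W. Then □φ at x, so ◇φ at x, so x has a successor.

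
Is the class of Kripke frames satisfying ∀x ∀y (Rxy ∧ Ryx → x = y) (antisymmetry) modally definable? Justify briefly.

No

Modal frame validity is preserved under surjective bounded morphisms.
The 6-cycle (worlds a,b,c,d,e,f with a→b→c→d→e→f→a) is antisymmetric. Sending even-indexed worlds to • and odd-indexed worlds to ∘ is a surjective bounded morphism onto the two-world frame with •↔∘, which is not antisymmetric.
Hence antisymmetry is not modally definable.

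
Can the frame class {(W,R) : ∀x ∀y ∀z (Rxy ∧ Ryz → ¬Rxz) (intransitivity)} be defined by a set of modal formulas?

If a class were modally definable it would be closed under surjective bounded morphisms (Goldblatt–Thomason).
The 7-cycle (worlds s,t,u,v,w,x,y with s→t→u→v→w→x→y→s) is intransitive. Mapping every world to a single reflexive point • is a surjective bounded morphism; the reflexive point is not intransitive (R••∧R•• but R••).
So no modal formula (or set of formulas) defines exactly the intransitive frames.

Not modally definable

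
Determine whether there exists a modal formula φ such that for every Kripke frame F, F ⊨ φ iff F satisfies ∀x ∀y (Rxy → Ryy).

This is a Sahlqvist condition; the T□ axiom □(□p → p) defines it.
Suppose □(□p→p) is valid. Take Rxy and set V(p)={w : Ryw}. Then at y, □p holds; since □(□p→p) at x, □p→p at y, so p at y, i.e. Ryy.

Definable; □(□p → p) defines it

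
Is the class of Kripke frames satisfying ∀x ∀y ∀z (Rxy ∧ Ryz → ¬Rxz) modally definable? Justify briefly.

No

If a class were modally definable it would be closed under surjective bounded morphisms (Goldblatt–Thomason).
The 3-cycle (worlds a,b,c with a→b→c→a) is intransitive. Mapping every world to a single reflexive point • is a surjective bounded morphism; the reflexive point is not intransitive (R••∧R•• but R••).
So the class is not modally definable.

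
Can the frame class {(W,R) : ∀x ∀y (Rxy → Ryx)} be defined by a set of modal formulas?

The condition is symmetry. A defining modal formula is r → □◇r.
Suppose r→□◇r is valid. Take Rxy and set V(r)={x}. Then r at x, so □◇r at x, so ◇r at y, so some z with Ryz has r; z=x, i.e. Ryx.

Definable; r → □◇r defines it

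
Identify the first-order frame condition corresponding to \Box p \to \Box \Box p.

This is the 4 axiom.
Its frame correspondent is transitivity — \forall x \forall y \forall z (Rxy \wedge Ryz \to Rxz).

transitivity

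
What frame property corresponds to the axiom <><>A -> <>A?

Equivalently (dual form): □A → □□A.
Suppose □A→□□A is valid. Take Rxy, Ryz and set V(A)={w : Rxw}. Then □A at x, so □□A at x, so □A at y, so A at z, i.e. Rxz.

transitivity: forall x forall y forall z (Rxy & Ryz -> Rxz)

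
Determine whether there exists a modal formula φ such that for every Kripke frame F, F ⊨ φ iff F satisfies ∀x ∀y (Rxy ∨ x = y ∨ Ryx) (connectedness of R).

Modal frame validity is preserved under disjoint unions.
Take 2 disjoint single-world reflexive frames: each is trivially connected, but their disjoint union has 2 worlds with no edge between distinct components, so it is not connected.
So the class is not modally definable.

No — not modally definable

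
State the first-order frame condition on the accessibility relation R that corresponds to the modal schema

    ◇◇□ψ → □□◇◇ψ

∀x ∀y ∀z ((xR²y ∧ xR²z) → ∃w (yRw ∧ zR²w))

This is a Sahlqvist (Geach-type) schema ◇^2□^1ψ → □^2◇^2ψ.
Minimal-valuation argument: fix x; take any y with xR^2y and any z with xR^2z. Set V(ψ) to the set of worlds R-reachable from y in exactly 1 step. Then □^1ψ holds at y, so the antecedent holds at x; validity forces ◇^2ψ at z, giving a w with zR^2w and yR^1w.
First-order correspondent: ∀x ∀y ∀z ((xR²y ∧ xR²z) → ∃w (yRw ∧ zR²w)).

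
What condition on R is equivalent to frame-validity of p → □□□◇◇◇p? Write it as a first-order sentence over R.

∀x ∀z (xR³z → ∃w (x = w ∧ zR³w))

This is a Sahlqvist (Geach-type) schema ◇^0□^0p → □^3◇^3p.
Minimal-valuation argument: fix x; take any y with xR^0y and any z with xR^3z. Set V(p) to the set of worlds R-reachable from y in exactly 0 steps. Then □^0p holds at y, so the antecedent holds at x; validity forces ◇^3p at z, giving a w with zR^3w and yR^0w.
First-order correspondent: ∀x ∀z (xR³z → ∃w (x = w ∧ zR³w)).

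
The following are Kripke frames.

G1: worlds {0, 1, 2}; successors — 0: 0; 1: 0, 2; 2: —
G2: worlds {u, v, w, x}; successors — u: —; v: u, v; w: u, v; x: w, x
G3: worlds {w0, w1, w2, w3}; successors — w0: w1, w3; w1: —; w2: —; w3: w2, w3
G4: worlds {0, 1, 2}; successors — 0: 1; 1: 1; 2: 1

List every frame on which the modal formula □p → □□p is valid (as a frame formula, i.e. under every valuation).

This is the axiom for transitivity; its first-order frame correspondent is ∀x ∀y ∀z (Rxy ∧ Ryz → Rxz).
G1: condition met.
G2: fails — Rxw and Rwu but not Rxu.
G3: fails — Rw0w3 and Rw3w2 but not Rw0w2.
G4: condition met.
Valid on: G1, G4.

G1, G4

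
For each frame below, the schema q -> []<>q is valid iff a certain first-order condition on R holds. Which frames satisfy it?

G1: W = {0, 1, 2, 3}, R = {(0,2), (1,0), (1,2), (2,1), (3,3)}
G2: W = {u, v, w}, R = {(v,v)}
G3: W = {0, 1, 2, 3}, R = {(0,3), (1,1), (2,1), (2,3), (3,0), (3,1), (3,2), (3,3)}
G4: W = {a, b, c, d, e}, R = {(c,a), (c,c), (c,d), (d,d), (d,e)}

G2

The schema corresponds to symmetry: forall x forall y (Rxy -> Ryx).
G1: fails — R10 but not R01.
G2: condition met.
G3: fails — R31 but not R13.
G4: fails — Rcd but not Rdc.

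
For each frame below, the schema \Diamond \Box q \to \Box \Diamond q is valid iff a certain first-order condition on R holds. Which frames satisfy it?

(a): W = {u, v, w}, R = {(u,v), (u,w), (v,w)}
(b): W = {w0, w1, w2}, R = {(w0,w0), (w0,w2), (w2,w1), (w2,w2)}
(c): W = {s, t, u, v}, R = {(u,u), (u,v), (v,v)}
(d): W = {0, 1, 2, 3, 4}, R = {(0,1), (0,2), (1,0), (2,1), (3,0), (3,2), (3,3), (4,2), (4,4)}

This is the axiom for convergence; its first-order frame correspondent is \forall x \forall y \forall z (Rxy \wedge Rxz \to \exists w (Ryw \wedge Rzw)).
(a): fails — Ruv and Ruw but v and w have no common successor.
(b): fails — Rw2w1 and Rw2w1 but w1 and w1 have no common successor.
(c): satisfies the condition.
(d): fails — R02 and R01 but 2 and 1 have no common successor.
Valid on: (c).

(c)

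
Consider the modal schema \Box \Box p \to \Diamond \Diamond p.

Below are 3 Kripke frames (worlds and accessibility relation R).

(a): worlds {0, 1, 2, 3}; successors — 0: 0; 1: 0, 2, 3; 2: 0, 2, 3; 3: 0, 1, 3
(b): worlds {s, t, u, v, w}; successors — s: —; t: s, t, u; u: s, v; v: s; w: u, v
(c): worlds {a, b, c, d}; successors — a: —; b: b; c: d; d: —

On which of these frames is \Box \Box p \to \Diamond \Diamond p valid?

(a)

Frame correspondent (Sahlqvist): \forall x \exists w (x R^2 w \wedge x R^2 w) — i.e. a generalized confluence (Geach) condition.
(a): satisfies the condition.
(b): fails — at s but no w* with sR²w* and sR²w*.
(c): fails — at a but no w with aR²w and aR²w.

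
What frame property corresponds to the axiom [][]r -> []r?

Suppose □□r→□r is valid. Take Rxy and set V(r)={w : xR²w}. Then □□r at x, so □r at x, so r at y, i.e. ∃z(Rxz∧Rzy).
The converse is a direct semantic check.
So the correspondent is density.

density: forall x forall y (Rxy -> exists z (Rxz & Rzy))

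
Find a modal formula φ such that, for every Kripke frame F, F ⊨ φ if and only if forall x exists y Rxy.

□q → ◇q

This is seriality; the standard corresponding axiom is D: □q → ◇q.
Suppose □q→◇q is valid. At any x set V(q)=W. Then □q at x, so ◇q at x, so x has a successor.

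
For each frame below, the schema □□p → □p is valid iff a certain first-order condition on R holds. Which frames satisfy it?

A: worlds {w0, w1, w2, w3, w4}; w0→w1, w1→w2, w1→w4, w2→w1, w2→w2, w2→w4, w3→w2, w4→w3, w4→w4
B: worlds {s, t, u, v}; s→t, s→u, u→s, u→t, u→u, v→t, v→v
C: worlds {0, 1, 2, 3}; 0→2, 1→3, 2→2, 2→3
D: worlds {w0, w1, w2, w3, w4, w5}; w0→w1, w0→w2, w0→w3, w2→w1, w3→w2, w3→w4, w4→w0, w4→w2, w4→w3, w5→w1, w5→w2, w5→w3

The schema corresponds to density: ∀x ∀y (Rxy → ∃z (Rxz ∧ Rzy)).
A: fails — Rw0w1 but no z with Rw0z and Rzw1.
B: ✓.
C: fails — R13 but no z with R1z and Rz3.
D: fails — Rw4w0 but no z with Rw4z and Rzw0.

B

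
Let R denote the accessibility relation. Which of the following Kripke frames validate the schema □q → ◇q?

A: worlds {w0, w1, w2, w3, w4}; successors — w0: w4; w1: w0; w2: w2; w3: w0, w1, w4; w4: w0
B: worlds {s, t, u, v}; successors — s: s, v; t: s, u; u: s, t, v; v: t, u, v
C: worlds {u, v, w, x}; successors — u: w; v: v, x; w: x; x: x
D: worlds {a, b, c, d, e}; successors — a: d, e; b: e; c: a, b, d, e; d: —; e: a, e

A, B, C

This is the axiom for seriality; its first-order frame correspondent is ∀x ∃y Rxy.
A: condition met.
B: condition met.
C: condition met.
D: fails — world d has no successor.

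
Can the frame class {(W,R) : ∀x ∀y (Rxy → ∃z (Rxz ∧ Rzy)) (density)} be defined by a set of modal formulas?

The condition is density. A defining modal formula is □□p → □p.
Suppose □□p→□p is valid. Take Rxy and set V(p)={w : xR²w}. Then □□p at x, so □p at x, so p at y, i.e. ∃z(Rxz∧Rzy).

Yes, by □□p → □p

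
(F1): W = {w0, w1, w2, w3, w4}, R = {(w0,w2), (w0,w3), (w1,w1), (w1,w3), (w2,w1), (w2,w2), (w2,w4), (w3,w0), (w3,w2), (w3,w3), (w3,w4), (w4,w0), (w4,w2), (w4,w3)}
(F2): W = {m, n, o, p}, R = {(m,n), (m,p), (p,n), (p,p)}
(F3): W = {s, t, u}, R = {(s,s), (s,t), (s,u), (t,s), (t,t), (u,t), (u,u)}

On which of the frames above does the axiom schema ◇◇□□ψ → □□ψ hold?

(F1), (F3)

Frame correspondent (Sahlqvist): ∀x ∀y ∀z ((xR²y ∧ xR²z) → ∃w (yR²w ∧ z = w)) — i.e. a generalized confluence (Geach) condition.
(F1): ✓.
(F2): fails — mR²n, mR²n but no w with nR²w and n=w.
(F3): ✓.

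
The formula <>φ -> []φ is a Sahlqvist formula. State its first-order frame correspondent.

partial functionality: forall x forall y forall z (Rxy & Rxz -> y = z)

This schema is the CD axiom.
It corresponds to partial functionality: forall x forall y forall z (Rxy & Rxz -> y = z).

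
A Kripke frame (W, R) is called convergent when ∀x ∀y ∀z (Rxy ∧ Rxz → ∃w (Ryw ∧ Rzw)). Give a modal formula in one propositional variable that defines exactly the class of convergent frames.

The condition is convergence. The .2 schema ◇□s → □◇s defines it.
Suppose ◇□s→□◇s is valid. Take Rxy, Rxz and set V(s)={w : Ryw}. Then □s at y so ◇□s at x, so □◇s at x, so ◇s at z, giving w with Rzw and Ryw.

◇□s → □◇s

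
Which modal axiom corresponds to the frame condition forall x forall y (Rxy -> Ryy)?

The condition is shift-reflexivity. The T□ schema □(□p → p) defines it.
Suppose □(□p→p) is valid. Take Rxy and set V(p)={w : Ryw}. Then at y, □p holds; since □(□p→p) at x, □p→p at y, so p at y, i.e. Ryy.

□(□p → p)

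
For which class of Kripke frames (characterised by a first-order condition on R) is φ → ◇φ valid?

This is frame-equivalent to □φ → φ (substitute ¬φ for φ and contrapose).
Suppose □φ→φ is valid. At any x set V(φ)={w : Rxw}. Then □φ holds at x, so φ holds at x, i.e. Rxx.

reflexivity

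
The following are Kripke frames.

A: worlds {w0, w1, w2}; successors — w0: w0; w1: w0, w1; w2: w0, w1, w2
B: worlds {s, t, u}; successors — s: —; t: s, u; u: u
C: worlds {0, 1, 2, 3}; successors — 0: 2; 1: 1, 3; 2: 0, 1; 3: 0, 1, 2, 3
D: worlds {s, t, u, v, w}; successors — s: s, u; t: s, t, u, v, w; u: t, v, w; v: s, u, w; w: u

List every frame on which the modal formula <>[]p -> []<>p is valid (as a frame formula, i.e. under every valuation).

Frame correspondent (Sahlqvist): forall x forall y forall z (Rxy & Rxz -> exists w (Ryw & Rzw)) — i.e. convergence.
A: holds.
B: fails — Rtu and Rts but u and s have no common successor.
C: fails — R20 and R21 but 0 and 1 have no common successor.
D: fails — Rsu and Rss but u and s have no common successor.

A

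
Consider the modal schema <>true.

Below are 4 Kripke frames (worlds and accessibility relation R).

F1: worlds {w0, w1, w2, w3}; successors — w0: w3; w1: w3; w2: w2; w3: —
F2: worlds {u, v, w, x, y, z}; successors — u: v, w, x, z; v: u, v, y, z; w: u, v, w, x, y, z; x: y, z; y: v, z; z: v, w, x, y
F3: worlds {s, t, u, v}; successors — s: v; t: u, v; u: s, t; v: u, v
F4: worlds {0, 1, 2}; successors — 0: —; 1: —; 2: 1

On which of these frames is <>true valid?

This is the axiom for seriality; its first-order frame correspondent is forall x exists y Rxy.
F1: fails — world w3 has no successor.
F2: holds.
F3: holds.
F4: fails — world 0 has no successor.
Valid on: F2, F3.

F2, F3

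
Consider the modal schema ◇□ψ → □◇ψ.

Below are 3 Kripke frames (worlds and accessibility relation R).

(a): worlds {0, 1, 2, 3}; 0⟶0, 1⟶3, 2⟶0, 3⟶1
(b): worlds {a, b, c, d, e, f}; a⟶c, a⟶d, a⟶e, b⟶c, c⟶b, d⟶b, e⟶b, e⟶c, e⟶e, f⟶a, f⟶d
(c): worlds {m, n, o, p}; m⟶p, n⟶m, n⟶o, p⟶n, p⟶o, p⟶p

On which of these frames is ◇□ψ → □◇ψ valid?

(a)

This is the axiom for convergence; its first-order frame correspondent is ∀x ∀y ∀z (Rxy ∧ Rxz → ∃w (Ryw ∧ Rzw)).
(a): condition met.
(b): fails — Reb and Rec but b and c have no common successor.
(c): fails — Rno and Rno but o and o have no common successor.
Valid on: (a).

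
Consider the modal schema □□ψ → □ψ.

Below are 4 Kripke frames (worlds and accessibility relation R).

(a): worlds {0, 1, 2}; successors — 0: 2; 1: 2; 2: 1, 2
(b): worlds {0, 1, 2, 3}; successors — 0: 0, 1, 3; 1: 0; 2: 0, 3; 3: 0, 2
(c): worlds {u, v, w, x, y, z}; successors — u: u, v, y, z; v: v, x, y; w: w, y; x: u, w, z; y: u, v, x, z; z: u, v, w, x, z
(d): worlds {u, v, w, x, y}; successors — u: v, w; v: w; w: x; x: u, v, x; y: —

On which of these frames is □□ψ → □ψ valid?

Frame correspondent (Sahlqvist): ∀x ∀y (Rxy → ∃z (Rxz ∧ Rzy)) — i.e. density.
(a): satisfies the condition.
(b): fails — R32 but no z with R3z and Rz2.
(c): satisfies the condition.
(d): fails — Ruv but no z with Ruz and Rzv.
Valid on: (a), (c).

(a), (c)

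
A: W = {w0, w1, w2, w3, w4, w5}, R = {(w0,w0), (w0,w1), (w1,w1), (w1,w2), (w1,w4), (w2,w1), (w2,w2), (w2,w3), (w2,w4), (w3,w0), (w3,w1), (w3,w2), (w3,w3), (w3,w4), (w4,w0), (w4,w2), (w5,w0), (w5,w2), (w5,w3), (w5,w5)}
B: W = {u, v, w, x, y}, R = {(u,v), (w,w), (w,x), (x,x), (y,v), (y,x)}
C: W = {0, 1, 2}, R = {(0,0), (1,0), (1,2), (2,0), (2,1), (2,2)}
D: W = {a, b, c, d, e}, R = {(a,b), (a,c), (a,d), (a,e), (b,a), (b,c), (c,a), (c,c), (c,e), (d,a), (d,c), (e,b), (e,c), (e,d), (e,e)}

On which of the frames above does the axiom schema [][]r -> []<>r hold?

The schema corresponds to a generalized confluence (Geach) condition: forall x forall z (xRz -> exists w (x R^2 w & zRw)).
A: ✓.
B: fails — uRv but no t with uR²t and vRt.
C: ✓.
D: ✓.
Valid on: A, C, D.

A, C, D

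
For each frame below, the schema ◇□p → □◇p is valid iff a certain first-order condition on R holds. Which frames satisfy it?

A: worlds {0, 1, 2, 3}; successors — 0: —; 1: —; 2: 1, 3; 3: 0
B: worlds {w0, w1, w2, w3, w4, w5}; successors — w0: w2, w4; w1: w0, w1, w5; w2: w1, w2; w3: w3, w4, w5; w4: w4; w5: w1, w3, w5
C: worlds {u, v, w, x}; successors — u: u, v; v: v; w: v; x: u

The schema corresponds to convergence: ∀x ∀y ∀z (Rxy ∧ Rxz → ∃w (Ryw ∧ Rzw)).
A: fails — R23 and R21 but 3 and 1 have no common successor.
B: fails — Rw0w4 and Rw0w2 but w4 and w2 have no common successor.
C: ✓.

C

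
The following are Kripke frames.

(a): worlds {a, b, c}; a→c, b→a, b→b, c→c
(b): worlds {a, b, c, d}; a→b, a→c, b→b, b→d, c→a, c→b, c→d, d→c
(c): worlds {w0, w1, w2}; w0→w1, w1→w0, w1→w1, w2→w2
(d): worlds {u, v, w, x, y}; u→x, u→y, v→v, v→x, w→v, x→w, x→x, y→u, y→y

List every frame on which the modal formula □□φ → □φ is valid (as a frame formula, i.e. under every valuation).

This is the axiom for density; its first-order frame correspondent is ∀x ∀y (Rxy → ∃z (Rxz ∧ Rzy)).
(a): condition met.
(b): fails — Rdc but no z with Rdz and Rzc.
(c): condition met.
(d): condition met.
Valid on: (a), (c), (d).

(a), (c), (d)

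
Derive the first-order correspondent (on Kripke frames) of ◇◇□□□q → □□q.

This is a Sahlqvist (Geach-type) schema ◇^2□^3q → □^2◇^0q.
Minimal-valuation argument: fix x; take any y with xR^2y and any z with xR^2z. Set V(q) to the set of worlds R-reachable from y in exactly 3 steps. Then □^3q holds at y, so the antecedent holds at x; validity forces ◇^0q at z, giving a w with zR^0w and yR^3w.
First-order correspondent: ∀x ∀y ∀z ((xR²y ∧ xR²z) → ∃w (yR³w ∧ z = w)).

∀x ∀y ∀z ((xR²y ∧ xR²z) → ∃w (yR³w ∧ z = w))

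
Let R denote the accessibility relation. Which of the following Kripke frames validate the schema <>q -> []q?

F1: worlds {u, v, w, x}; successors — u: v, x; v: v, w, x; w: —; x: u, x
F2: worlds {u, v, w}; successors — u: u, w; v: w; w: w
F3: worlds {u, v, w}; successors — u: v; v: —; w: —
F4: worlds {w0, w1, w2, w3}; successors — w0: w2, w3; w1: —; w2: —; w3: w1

F3

Frame correspondent (Sahlqvist): forall x forall y forall z (Rxy & Rxz -> y = z) — i.e. partial functionality.
F1: fails — u sees both v and x.
F2: fails — u sees both u and w.
F3: satisfies the condition.
F4: fails — w0 sees both w2 and w3.
Valid on: F3.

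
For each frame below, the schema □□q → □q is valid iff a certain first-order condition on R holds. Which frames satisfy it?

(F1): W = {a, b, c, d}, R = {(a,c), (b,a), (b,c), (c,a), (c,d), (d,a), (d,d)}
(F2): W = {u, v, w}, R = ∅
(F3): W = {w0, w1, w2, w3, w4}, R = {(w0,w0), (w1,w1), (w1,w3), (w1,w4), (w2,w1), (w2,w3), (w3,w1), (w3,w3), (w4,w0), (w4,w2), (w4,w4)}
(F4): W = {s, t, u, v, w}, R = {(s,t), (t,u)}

This is the axiom for density; its first-order frame correspondent is ∀x ∀y (Rxy → ∃z (Rxz ∧ Rzy)).
(F1): fails — Rac but no z with Raz and Rzc.
(F2): condition met.
(F3): condition met.
(F4): fails — Rtu but no z with Rtz and Rzu.
Valid on: (F2), (F3).

(F2), (F3)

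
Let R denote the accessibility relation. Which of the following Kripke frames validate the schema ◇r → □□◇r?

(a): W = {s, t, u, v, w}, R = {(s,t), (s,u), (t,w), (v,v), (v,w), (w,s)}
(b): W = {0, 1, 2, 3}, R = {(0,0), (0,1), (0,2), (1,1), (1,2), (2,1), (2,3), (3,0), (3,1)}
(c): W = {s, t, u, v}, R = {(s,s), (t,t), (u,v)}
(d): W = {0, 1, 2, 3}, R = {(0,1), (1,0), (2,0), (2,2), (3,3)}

(c)

The schema corresponds to a generalized confluence (Geach) condition: ∀x ∀y ∀z ((xRy ∧ xR²z) → ∃w (y = w ∧ zRw)).
(a): fails — sRt, sR²w but no w* with t=w* and wRw*.
(b): fails — 0R0, 0R²1 but no w with 0=w and 1Rw.
(c): satisfies the condition.
(d): fails — 2R0, 2R²0 but no w with 0=w and 0Rw.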